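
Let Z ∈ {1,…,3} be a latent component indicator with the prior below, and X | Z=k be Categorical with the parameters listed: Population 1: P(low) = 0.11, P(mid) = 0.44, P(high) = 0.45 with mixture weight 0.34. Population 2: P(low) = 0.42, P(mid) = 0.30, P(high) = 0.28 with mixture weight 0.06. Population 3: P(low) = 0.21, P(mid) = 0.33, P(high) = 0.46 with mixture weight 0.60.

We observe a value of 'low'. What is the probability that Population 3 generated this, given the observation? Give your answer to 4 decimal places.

Apply Bayes' rule: the posterior for each component is proportional to its prior times its likelihood at x.
Categorical probabilities:
  f_1 = P(low | comp) = 0.11
  f_2 = P(low | comp) = 0.42
  f_3 = P(low | comp) = 0.21
Weight by the priors:
  π_1·f_1 = 0.34 × 0.11 = 0.0374
  π_2·f_2 = 0.06 × 0.42 = 0.0252
  π_3·f_3 = 0.60 × 0.21 = 0.126
Normaliser: 0.0374 + 0.0252 + 0.126 = 0.1886
So the posterior for Population 3 is 0.126 / 0.1886 ≈ 0.6681.

0.6681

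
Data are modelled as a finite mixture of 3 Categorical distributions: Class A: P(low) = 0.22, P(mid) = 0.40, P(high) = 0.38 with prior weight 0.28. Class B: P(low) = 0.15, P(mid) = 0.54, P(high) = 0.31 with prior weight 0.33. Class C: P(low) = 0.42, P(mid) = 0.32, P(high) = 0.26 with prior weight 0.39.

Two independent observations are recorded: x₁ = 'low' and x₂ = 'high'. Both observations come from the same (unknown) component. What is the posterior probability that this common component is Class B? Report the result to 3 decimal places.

0.189

By Bayes' theorem, P(k | x) = π_k f_k(x) / Σ_j π_j f_j(x).
Since both observations come from the same component, the likelihood for component k is f_k(x₁)·f_k(x₂).
  f_A = [P(low | comp) = 0.22] × [0.38] = 0.0836
  f_B = [P(low | comp) = 0.15] × [0.31] = 0.0465
  f_C = [P(low | comp) = 0.42] × [0.26] = 0.1092
Weight by the priors:
  π_A·f_A = 0.28 × 0.0836 = 0.023408
  π_B·f_B = 0.33 × 0.0465 = 0.015345
  π_C·f_C = 0.39 × 0.1092 = 0.042588
Normaliser: 0.023408 + 0.015345 + 0.042588 = 0.081341
P(Class B | x₁,x₂) = 0.015345 / 0.081341 ≈ 0.189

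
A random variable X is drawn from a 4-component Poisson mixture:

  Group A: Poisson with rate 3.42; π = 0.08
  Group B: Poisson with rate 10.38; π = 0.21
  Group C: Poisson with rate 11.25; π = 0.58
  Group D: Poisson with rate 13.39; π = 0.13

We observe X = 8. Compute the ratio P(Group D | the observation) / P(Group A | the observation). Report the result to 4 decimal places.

4.1973

Posterior odds = (w_i f_i(x)) / (w_j f_j(x)); the normalising sum cancels.
Evaluate each component's likelihood at the observed value:
  f_A = e^(−3.42)·3.42^8/8! = 0.0151845
  f_B = e^(−10.38)·10.38^8/8! = 0.103772
  f_C = e^(−11.25)·11.25^8/8! = 0.0827726
  f_D = e^(−13.39)·13.39^8/8! = 0.0392212
0.00509876 / 0.00121476 ≈ 4.1973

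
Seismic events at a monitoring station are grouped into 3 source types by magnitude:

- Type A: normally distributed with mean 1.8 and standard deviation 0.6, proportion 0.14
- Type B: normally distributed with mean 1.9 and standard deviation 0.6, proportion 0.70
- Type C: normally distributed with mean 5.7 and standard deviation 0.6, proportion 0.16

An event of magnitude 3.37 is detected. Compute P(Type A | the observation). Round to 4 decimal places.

By Bayes' theorem, P(k | x) = P(Z=k) f_k(x) / Σ_j P(Z=j) f_j(x).
Component likelihoods at x = 3.37:
  f_A = (1/(0.6·√(2π)))·exp(−(3.37−1.8)²/(2·0.6²)) = 0.664904·exp(-3.42347) = 0.0216752
  f_B = (1/(0.6·√(2π)))·exp(−(3.37−1.9)²/(2·0.6²)) = 0.664904·exp(-3.00125) = 0.0330623
  f_C = (1/(0.6·√(2π)))·exp(−(3.37−5.7)²/(2·0.6²)) = 0.664904·exp(-7.54014) = 0.000353279
Weight by the priors:
  P(Z=A)·f_A = 0.14 × 0.0216752 = 0.00303453
  P(Z=B)·f_B = 0.70 × 0.0330623 = 0.0231436
  P(Z=C)·f_C = 0.16 × 0.000353279 = 5.65247e-05
Normaliser: 0.00303453 + 0.0231436 + 5.65247e-05 = 0.0262346
P(Type A | 3.37) = 0.00303453 / 0.0262346 ≈ 0.1157

0.1157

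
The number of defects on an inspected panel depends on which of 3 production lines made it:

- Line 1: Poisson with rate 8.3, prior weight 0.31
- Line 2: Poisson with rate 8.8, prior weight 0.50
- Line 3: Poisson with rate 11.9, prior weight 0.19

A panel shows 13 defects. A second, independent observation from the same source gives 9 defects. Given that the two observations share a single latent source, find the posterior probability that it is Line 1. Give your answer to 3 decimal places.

The responsibility of component k is w_k f_k(x) divided by Σ_j w_j f_j(x).
Since both observations come from the same component, the likelihood for component k is f_k(x₁)·f_k(x₂).
  p_1 = [e^(−8.3)·8.3^13/13! = 0.0354071] × [0.128025] = 0.00453301
  p_2 = [e^(−8.8)·8.8^13/13! = 0.0459413] × [0.131459] = 0.00603938
  p_3 = [e^(−11.9)·11.9^13/13! = 0.104647] × [0.0895479] = 0.0093709
Multiply by the mixture weights:
  w_1·p_1 = 0.31 × 0.00453301 = 0.00140523
  w_2·p_2 = 0.50 × 0.00603938 = 0.00301969
  w_3·p_3 = 0.19 × 0.0093709 = 0.00178047
Evidence: 0.00140523 + 0.00301969 + 0.00178047 = 0.00620539
P(Line 1 | x) = 0.00140523 / 0.00620539 ≈ 0.226

0.226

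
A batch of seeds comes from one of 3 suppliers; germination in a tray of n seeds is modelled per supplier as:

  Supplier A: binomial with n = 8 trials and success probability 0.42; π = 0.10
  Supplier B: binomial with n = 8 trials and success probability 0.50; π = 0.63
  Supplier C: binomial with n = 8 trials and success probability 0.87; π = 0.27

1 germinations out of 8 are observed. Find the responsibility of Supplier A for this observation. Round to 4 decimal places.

0.2737

By Bayes' theorem, P(k | x) = π_k f_k(x) / Σ_j π_j f_j(x).
Evaluate each component's likelihood at the observed value:
  L_A = C(8,1)·0.42^1·0.58^7 = 8·0.42·0.0220798 = 0.0741883
  L_B = C(8,1)·0.50^1·0.50^7 = 8·0.5·0.0078125 = 0.03125
  L_C = C(8,1)·0.87^1·0.13^7 = 8·0.87·6.27485e-07 = 4.3673e-06
Weight by the priors:
  π_A·L_A = 0.10 × 0.0741883 = 0.00741883
  π_B·L_B = 0.63 × 0.03125 = 0.0196875
  π_C·L_C = 0.27 × 4.3673e-06 = 1.17917e-06
Marginal: 0.00741883 + 0.0196875 + 1.17917e-06 = 0.0271075
So the posterior for Supplier A is 0.00741883 / 0.0271075 ≈ 0.2737.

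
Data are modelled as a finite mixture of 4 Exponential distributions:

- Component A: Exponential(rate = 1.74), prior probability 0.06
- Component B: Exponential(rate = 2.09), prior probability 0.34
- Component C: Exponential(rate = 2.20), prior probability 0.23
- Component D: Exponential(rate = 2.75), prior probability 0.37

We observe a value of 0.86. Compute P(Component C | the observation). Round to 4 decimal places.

0.2437

By Bayes' theorem, P(k | x) = P(Z=k) f_k(x) / Σ_j P(Z=j) f_j(x).
Evaluate each component's likelihood at the observed value:
  L_A = 0.389647
  L_B = 0.346374
  L_C = 0.331694
  L_D = 0.258361
Unnormalised posteriors:
  P(Z=A)·L_A = 0.06 × 0.389647 = 0.0233788
  P(Z=B)·L_B = 0.34 × 0.346374 = 0.117767
  P(Z=C)·L_C = 0.23 × 0.331694 = 0.0762896
  P(Z=D)·L_D = 0.37 × 0.258361 = 0.0955934
Normaliser: 0.0233788 + 0.117767 + 0.0762896 + 0.0955934 = 0.313029
P(Component C | data) = 0.0762896 / 0.313029 ≈ 0.2437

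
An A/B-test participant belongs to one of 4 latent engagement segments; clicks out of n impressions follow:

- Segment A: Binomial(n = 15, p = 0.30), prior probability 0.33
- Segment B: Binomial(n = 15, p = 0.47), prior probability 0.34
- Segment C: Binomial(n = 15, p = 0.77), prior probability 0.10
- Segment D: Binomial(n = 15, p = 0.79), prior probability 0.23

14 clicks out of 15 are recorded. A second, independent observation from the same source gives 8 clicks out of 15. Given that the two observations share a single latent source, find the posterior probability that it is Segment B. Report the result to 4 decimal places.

Apply Bayes' rule: the posterior for each component is proportional to its prior times its likelihood at x.
Since both observations come from the same component, the likelihood for component k is f_k(x₁)·f_k(x₂).
  L_A = [C(15,14)·0.30^14·0.70^1 = 15·4.78297e-08·0.7 = 5.02212e-07] × [0.03477] = 1.74619e-08
  L_B = [C(15,14)·0.47^14·0.53^1 = 15·2.56667e-05·0.53 = 0.00020405] × [0.179996] = 3.67282e-05
  L_C = [C(15,14)·0.77^14·0.23^1 = 15·0.0257555·0.23 = 0.0888565] × [0.027075] = 0.00240579
  L_D = [C(15,14)·0.79^14·0.21^1 = 15·0.036879·0.21 = 0.116169] × [0.0175833] = 0.00204263
Prior × likelihood for each component:
  w_A·L_A = 0.33 × 1.74619e-08 = 5.76243e-09
  w_B·L_B = 0.34 × 3.67282e-05 = 1.24876e-05
  w_C·L_C = 0.10 × 0.00240579 = 0.000240579
  w_D·L_D = 0.23 × 0.00204263 = 0.000469805
Evidence: 5.76243e-09 + 1.24876e-05 + 0.000240579 + 0.000469805 = 0.000722878
P(Segment B | x₁, x₂) ≈ 0.0173

0.0173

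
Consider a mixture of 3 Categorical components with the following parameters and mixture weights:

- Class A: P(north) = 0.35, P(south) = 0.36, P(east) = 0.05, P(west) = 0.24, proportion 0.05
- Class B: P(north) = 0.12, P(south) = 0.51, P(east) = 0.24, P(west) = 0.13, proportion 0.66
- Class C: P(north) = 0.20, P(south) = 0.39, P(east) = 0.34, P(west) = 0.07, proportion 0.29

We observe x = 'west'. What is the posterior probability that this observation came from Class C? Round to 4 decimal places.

0.1719

Apply Bayes' rule: the posterior for each component is proportional to its prior times its likelihood at x.
Categorical probabilities:
  p_A = 0.24
  p_B = 0.13
  p_C = 0.07
Multiply by the mixture weights:
  π_A·p_A = 0.05 × 0.24 = 0.012
  π_B·p_B = 0.66 × 0.13 = 0.0858
  π_C·p_C = 0.29 × 0.07 = 0.0203
Marginal: 0.012 + 0.0858 + 0.0203 = 0.1181
P(Class C | data) ≈ 0.1719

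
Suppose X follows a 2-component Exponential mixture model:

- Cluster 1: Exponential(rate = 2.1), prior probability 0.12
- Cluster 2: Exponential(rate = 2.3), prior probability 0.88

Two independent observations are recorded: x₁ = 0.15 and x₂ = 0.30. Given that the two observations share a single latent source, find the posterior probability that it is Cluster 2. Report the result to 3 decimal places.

0.889

P(component k | x) = π_k·f_k(x) / marginal(x), where marginal(x) = Σ_j π_j·f_j(x).
Since both observations come from the same component, the likelihood for component k is f_k(x₁)·f_k(x₂).
  L_1 = [1.53256] × [1.11844] = 1.71408
  L_2 = [1.62891] × [1.15362] = 1.87915
Unnormalised posteriors:
  π_1·L_1 = 0.12 × 1.71408 = 0.205689
  π_2·L_2 = 0.88 × 1.87915 = 1.65365
Evidence: 0.205689 + 1.65365 = 1.85934
P(Cluster 2 | x) ≈ 0.889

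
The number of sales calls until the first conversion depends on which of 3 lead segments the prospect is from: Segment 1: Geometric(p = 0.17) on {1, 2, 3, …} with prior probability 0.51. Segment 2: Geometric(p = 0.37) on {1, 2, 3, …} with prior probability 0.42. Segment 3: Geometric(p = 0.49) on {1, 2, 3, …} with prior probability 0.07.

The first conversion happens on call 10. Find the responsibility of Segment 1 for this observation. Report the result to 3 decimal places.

Posterior ∝ prior × likelihood, so P(k | x) ∝ π_k f_k(x); normalise over all components.
Evaluate each component's likelihood at the observed value:
  f_1 = 0.17·(1−0.17)^9 = 0.17·0.18694 = 0.0317798
  f_2 = 0.37·(1−0.37)^9 = 0.37·0.0156338 = 0.00578451
  f_3 = 0.49·(1−0.49)^9 = 0.49·0.00233417 = 0.00114374
Unnormalised posteriors:
  π_1·f_1 = 0.51 × 0.0317798 = 0.0162077
  π_2·f_2 = 0.42 × 0.00578451 = 0.00242949
  π_3·f_3 = 0.07 × 0.00114374 = 8.00619e-05
Sum: 0.0162077 + 0.00242949 + 8.00619e-05 = 0.0187173
Responsibility of Segment 1: 0.0162077 / 0.0187173 ≈ 0.866

0.866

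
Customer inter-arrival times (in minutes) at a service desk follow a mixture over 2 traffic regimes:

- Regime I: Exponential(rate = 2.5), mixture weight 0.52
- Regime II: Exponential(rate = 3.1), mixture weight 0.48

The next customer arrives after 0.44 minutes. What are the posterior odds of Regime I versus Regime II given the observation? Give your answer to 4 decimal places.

1.1376

Since P(k|x) ∝ w_k f_k(x), the posterior odds are w_i f_i(x) / (w_j f_j(x)).
Component likelihoods at x = 0.44 minutes:
  f_I = 2.5·e^(−2.5·0.44) = 2.5·e^(−1.1000) = 0.832178
  f_II = 3.1·e^(−3.1·0.44) = 3.1·e^(−1.3640) = 0.792472
Posterior odds = (w_I·f_I) / (w_II·f_II) = (0.52·0.832178) / (0.48·0.792472) = 0.432732 / 0.380387 ≈ 1.1376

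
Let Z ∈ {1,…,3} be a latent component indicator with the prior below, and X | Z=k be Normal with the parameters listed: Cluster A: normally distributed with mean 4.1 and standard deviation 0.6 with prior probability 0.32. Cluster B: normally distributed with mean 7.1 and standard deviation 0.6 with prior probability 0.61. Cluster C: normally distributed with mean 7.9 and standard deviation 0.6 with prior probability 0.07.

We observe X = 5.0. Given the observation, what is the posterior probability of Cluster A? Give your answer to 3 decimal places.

Posterior ∝ prior × likelihood, so P(k | x) ∝ π_k f_k(x); normalise over all components.
Normal densities:
  f_A = 0.215863
  f_B = 0.00145447
  f_C = 5.62287e-06
Unnormalised posteriors:
  π_A·f_A = 0.32 × 0.215863 = 0.0690761
  π_B·f_B = 0.61 × 0.00145447 = 0.000887227
  π_C·f_C = 0.07 × 5.62287e-06 = 3.93601e-07
Denominator: 0.0690761 + 0.000887227 + 3.93601e-07 = 0.0699637
P(Cluster A | 5.0) ≈ 0.987

0.987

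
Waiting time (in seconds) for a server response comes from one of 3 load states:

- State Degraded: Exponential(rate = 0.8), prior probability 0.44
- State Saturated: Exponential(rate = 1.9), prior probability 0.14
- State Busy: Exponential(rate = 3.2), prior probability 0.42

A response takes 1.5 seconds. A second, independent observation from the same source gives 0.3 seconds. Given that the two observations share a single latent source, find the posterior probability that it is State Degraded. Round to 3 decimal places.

0.689

By Bayes' theorem, P(k | x) = π_k f_k(x) / Σ_j π_j f_j(x).
Since both observations come from the same component, the likelihood for component k is f_k(x₁)·f_k(x₂).
  L_Degraded = [0.240955] × [0.629302] = 0.151634
  L_Saturated = [0.109904] × [1.0745] = 0.118092
  L_Busy = [0.0263352] × [1.22526] = 0.0322674
Unnormalised posteriors:
  π_Degraded·L_Degraded = 0.44 × 0.151634 = 0.0667189
  π_Saturated·L_Saturated = 0.14 × 0.118092 = 0.0165329
  π_Busy·L_Busy = 0.42 × 0.0322674 = 0.0135523
Marginal: 0.0667189 + 0.0165329 + 0.0135523 = 0.096804
P(State Degraded | data) ≈ 0.689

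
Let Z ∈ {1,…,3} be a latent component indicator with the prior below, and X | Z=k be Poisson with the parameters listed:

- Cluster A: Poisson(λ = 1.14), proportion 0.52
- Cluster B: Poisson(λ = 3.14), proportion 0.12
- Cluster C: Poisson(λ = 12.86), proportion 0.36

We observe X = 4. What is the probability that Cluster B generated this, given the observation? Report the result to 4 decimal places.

0.6223

By Bayes' theorem, P(k | x) = P(Z=k) f_k(x) / Σ_j P(Z=j) f_j(x).
Component likelihoods at x = 4:
  f_A = e^(−1.14)·1.14^4/4! = 0.0225067
  f_B = e^(−3.14)·3.14^4/4! = 0.175316
  f_C = e^(−12.86)·12.86^4/4! = 0.00296296
Prior × likelihood for each component:
  P(Z=A)·f_A = 0.52 × 0.0225067 = 0.0117035
  P(Z=B)·f_B = 0.12 × 0.175316 = 0.021038
  P(Z=C)·f_C = 0.36 × 0.00296296 = 0.00106667
Denominator: 0.0117035 + 0.021038 + 0.00106667 = 0.0338081
P(Cluster B | data) = 0.021038 / 0.0338081 ≈ 0.6223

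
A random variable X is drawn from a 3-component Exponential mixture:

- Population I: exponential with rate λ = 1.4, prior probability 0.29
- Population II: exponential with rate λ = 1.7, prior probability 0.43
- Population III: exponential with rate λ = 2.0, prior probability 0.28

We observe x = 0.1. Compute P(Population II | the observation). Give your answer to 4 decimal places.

0.4318

Apply Bayes' rule: the posterior for each component is proportional to its prior times its likelihood at x.
Evaluate each component's likelihood at the observed value:
  p_I = 1.4·e^(−1.4·0.1) = 1.4·e^(−0.1400) = 1.2171
  p_II = 1.7·e^(−1.7·0.1) = 1.7·e^(−0.1700) = 1.43423
  p_III = 2.0·e^(−2.0·0.1) = 2.0·e^(−0.2000) = 1.63746
Weight by the priors:
  π_I·p_I = 0.29 × 1.2171 = 0.352959
  π_II·p_II = 0.43 × 1.43423 = 0.616719
  π_III·p_III = 0.28 × 1.63746 = 0.458489
Denominator: 0.352959 + 0.616719 + 0.458489 = 1.42817
So the posterior for Population II is 0.616719 / 1.42817 ≈ 0.4318.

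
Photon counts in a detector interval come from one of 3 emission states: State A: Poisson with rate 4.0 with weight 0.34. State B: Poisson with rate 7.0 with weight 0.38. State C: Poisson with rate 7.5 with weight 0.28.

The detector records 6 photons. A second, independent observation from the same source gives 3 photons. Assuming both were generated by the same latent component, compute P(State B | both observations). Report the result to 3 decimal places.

0.260

The responsibility of component k is π_k f_k(x) divided by Σ_j π_j f_j(x).
Since both observations come from the same component, the likelihood for component k is f_k(x₁)·f_k(x₂).
  L_A = [e^(−4.0)·4.0^6/6! = 0.104196] × [0.195367] = 0.0203564
  L_B = [e^(−7.0)·7.0^6/6! = 0.149003] × [0.0521293] = 0.0077674
  L_C = [e^(−7.5)·7.5^6/6! = 0.136718] × [0.0388887] = 0.0053168
Prior × likelihood for each component:
  π_A·L_A = 0.34 × 0.0203564 = 0.00692117
  π_B·L_B = 0.38 × 0.0077674 = 0.00295161
  π_C·L_C = 0.28 × 0.0053168 = 0.0014887
Marginal: 0.00692117 + 0.00295161 + 0.0014887 = 0.0113615
P(State B | x) ≈ 0.260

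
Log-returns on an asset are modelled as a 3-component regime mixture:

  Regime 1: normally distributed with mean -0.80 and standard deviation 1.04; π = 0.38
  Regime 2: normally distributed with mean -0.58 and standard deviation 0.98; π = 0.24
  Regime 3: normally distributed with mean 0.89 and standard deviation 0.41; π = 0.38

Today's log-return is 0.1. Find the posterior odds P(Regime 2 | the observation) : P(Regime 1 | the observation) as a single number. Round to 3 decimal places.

0.766

Since P(k|x) ∝ π_k f_k(x), the posterior odds are π_i f_i(x) / (π_j f_j(x)).
Normal densities:
  p_1 = (1/(1.04·√(2π)))·exp(−(0.1−-0.80)²/(2·1.04²)) = 0.383598·exp(-0.37445) = 0.263789
  p_2 = (1/(0.98·√(2π)))·exp(−(0.1−-0.58)²/(2·0.98²)) = 0.407084·exp(-0.24073) = 0.319989
  p_3 = (1/(0.41·√(2π)))·exp(−(0.1−0.89)²/(2·0.41²)) = 0.973030·exp(-1.85634) = 0.15203
Odds = (0.24/0.38) × (0.319989/0.263789) = 0.631579 × 1.21305 ≈ 0.766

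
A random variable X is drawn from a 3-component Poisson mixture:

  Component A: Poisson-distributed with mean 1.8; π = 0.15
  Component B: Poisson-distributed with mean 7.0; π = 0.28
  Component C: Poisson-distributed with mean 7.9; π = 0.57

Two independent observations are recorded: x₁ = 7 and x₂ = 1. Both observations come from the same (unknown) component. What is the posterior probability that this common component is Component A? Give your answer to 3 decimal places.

P(component k | x) = π_k·f_k(x) / marginal(x), where marginal(x) = Σ_j π_j·f_j(x).
Since both observations come from the same component, the likelihood for component k is f_k(x₁)·f_k(x₂).
  f_A = [0.00200792] × [0.297538] = 0.000597433
  f_B = [0.149003] × [0.00638317] = 0.000951111
  f_C = [0.141264] × [0.00292887] = 0.000413746
Weight by the priors:
  π_A·f_A = 0.15 × 0.000597433 = 8.9615e-05
  π_B·f_B = 0.28 × 0.000951111 = 0.000266311
  π_C·f_C = 0.57 × 0.000413746 = 0.000235835
Normaliser: 8.9615e-05 + 0.000266311 + 0.000235835 = 0.000591761
Responsibility of Component A: 8.9615e-05 / 0.000591761 ≈ 0.151

0.151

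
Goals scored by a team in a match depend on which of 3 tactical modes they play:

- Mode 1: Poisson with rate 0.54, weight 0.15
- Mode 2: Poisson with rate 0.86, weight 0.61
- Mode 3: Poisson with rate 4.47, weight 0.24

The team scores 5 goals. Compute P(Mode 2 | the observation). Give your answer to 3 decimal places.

0.024

P(component k | x) = P(Z=k)·f_k(x) / marginal(x), where marginal(x) = Σ_j P(Z=j)·f_j(x).
Poisson probabilities:
  f_1 = e^(−0.54)·0.54^5/5! = 0.000222981
  f_2 = e^(−0.86)·0.86^5/5! = 0.00165889
  f_3 = e^(−4.47)·4.47^5/5! = 0.170239
Prior × likelihood for each component:
  P(Z=1)·f_1 = 0.15 × 0.000222981 = 3.34472e-05
  P(Z=2)·f_2 = 0.61 × 0.00165889 = 0.00101192
  P(Z=3)·f_3 = 0.24 × 0.170239 = 0.0408575
Marginal: 3.34472e-05 + 0.00101192 + 0.0408575 = 0.0419028
P(Mode 2 | x) = 0.00101192 / 0.0419028 ≈ 0.024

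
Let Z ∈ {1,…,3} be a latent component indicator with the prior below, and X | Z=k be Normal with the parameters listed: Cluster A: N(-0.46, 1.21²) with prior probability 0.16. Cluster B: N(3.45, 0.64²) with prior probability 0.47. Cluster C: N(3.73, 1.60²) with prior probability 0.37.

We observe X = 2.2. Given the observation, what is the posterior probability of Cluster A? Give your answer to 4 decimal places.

0.0442

By Bayes' theorem, P(k | x) = P(Z=k) f_k(x) / Σ_j P(Z=j) f_j(x).
Normal densities:
  f_A = (1/(1.21·√(2π)))·exp(−(2.2−-0.46)²/(2·1.21²)) = 0.329704·exp(-2.41637) = 0.0294246
  f_B = (1/(0.64·√(2π)))·exp(−(2.2−3.45)²/(2·0.64²)) = 0.623347·exp(-1.90735) = 0.0925506
  f_C = (1/(1.60·√(2π)))·exp(−(2.2−3.73)²/(2·1.60²)) = 0.249339·exp(-0.45721) = 0.157844
Weight by the priors:
  P(Z=A)·f_A = 0.16 × 0.0294246 = 0.00470794
  P(Z=B)·f_B = 0.47 × 0.0925506 = 0.0434988
  P(Z=C)·f_C = 0.37 × 0.157844 = 0.0584022
Evidence: 0.00470794 + 0.0434988 + 0.0584022 = 0.106609
P(Cluster A | the observation) = 0.00470794 / 0.106609 ≈ 0.0442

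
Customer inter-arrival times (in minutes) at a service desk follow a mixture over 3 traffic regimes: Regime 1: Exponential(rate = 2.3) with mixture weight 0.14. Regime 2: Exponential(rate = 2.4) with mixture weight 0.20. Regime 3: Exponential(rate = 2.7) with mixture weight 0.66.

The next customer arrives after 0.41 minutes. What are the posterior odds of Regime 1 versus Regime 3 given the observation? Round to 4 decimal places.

0.2129

Since P(k|x) ∝ π_k f_k(x), the posterior odds are π_i f_i(x) / (π_j f_j(x)).
Component likelihoods at x = 0.41 minutes:
  f_1 = 0.895753
  f_2 = 0.897151
  f_3 = 0.892483
Odds = (0.14/0.66) × (0.895753/0.892483) = 0.212121 × 1.00366 ≈ 0.2129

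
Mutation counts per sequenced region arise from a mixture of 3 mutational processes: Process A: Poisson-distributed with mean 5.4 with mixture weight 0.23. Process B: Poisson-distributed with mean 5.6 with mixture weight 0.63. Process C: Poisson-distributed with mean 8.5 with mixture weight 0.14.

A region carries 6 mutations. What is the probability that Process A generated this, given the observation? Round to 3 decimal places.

P(component k | x) = π_k·f_k(x) / marginal(x), where marginal(x) = Σ_j π_j·f_j(x).
Poisson probabilities:
  f_A = e^(−5.4)·5.4^6/6! = 0.155539
  f_B = e^(−5.6)·5.6^6/6! = 0.158397
  f_C = e^(−8.5)·8.5^6/6! = 0.106581
Unnormalised posteriors:
  π_A·f_A = 0.23 × 0.155539 = 0.035774
  π_B·f_B = 0.63 × 0.158397 = 0.09979
  π_C·f_C = 0.14 × 0.106581 = 0.0149213
Marginal: 0.035774 + 0.09979 + 0.0149213 = 0.150485
P(Process A | 6 mutations) = 0.035774 / 0.150485 ≈ 0.238

0.238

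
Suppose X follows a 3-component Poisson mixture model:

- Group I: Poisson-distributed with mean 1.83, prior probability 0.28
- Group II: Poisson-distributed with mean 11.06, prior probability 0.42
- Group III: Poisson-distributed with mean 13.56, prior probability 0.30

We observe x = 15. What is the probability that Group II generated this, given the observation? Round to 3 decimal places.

Posterior ∝ prior × likelihood, so P(k | x) ∝ π_k f_k(x); normalise over all components.
Component likelihoods at x = 15:
  p_I = e^(−1.83)·1.83^15/15! = 1.06049e-09
  p_II = e^(−11.06)·11.06^15/15! = 0.0545168
  p_III = e^(−13.56)·13.56^15/15! = 0.0951399
Multiply by the mixture weights:
  π_I·p_I = 0.28 × 1.06049e-09 = 2.96938e-10
  π_II·p_II = 0.42 × 0.0545168 = 0.0228971
  π_III·p_III = 0.30 × 0.0951399 = 0.028542
Evidence: 2.96938e-10 + 0.0228971 + 0.028542 = 0.051439
P(Group II | data) = 0.0228971 / 0.051439 ≈ 0.445

0.445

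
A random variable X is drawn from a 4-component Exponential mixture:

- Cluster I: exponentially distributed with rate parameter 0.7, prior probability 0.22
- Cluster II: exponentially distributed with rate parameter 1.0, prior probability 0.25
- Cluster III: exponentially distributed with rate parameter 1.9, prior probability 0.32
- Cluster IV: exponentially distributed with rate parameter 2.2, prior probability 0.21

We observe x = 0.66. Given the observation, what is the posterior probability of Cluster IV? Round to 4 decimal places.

The responsibility of component k is P(Z=k) f_k(x) divided by Σ_j P(Z=j) f_j(x).
Evaluate each component's likelihood at the observed value:
  p_I = 0.7·e^(−0.7·0.66) = 0.7·e^(−0.4620) = 0.441016
  p_II = 1.0·e^(−1.0·0.66) = 1.0·e^(−0.6600) = 0.516851
  p_III = 1.9·e^(−1.9·0.66) = 1.9·e^(−1.2540) = 0.542186
  p_IV = 2.2·e^(−2.2·0.66) = 2.2·e^(−1.4520) = 0.515024
Unnormalised posteriors:
  P(Z=I)·p_I = 0.22 × 0.441016 = 0.0970234
  P(Z=II)·p_II = 0.25 × 0.516851 = 0.129213
  P(Z=III)·p_III = 0.32 × 0.542186 = 0.1735
  P(Z=IV)·p_IV = 0.21 × 0.515024 = 0.108155
Evidence: 0.0970234 + 0.129213 + 0.1735 + 0.108155 = 0.507891
Responsibility of Cluster IV: 0.108155 / 0.507891 ≈ 0.2129

0.2129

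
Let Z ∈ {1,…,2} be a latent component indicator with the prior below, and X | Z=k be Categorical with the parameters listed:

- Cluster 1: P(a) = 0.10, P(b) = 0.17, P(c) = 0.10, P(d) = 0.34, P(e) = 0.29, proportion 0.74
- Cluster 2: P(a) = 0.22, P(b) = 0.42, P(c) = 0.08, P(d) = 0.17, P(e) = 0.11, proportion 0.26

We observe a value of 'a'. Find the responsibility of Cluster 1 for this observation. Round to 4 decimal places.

0.5640

Apply Bayes' rule: the posterior for each component is proportional to its prior times its likelihood at x.
Categorical probabilities:
  p_1 = P(a | comp) = 0.10
  p_2 = P(a | comp) = 0.22
Multiply by the mixture weights:
  π_1·p_1 = 0.74 × 0.1 = 0.074
  π_2·p_2 = 0.26 × 0.22 = 0.0572
Evidence: 0.074 + 0.0572 = 0.1312
P(Cluster 1 | data) = 0.074 / 0.1312 ≈ 0.5640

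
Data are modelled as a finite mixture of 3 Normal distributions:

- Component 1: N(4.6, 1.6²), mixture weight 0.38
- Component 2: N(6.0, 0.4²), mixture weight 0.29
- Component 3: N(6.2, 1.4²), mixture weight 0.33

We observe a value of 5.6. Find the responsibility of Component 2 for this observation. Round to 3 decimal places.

Posterior ∝ prior × likelihood, so P(k | x) ∝ w_k f_k(x); normalise over all components.
Component likelihoods at x = 5.6:
  p_1 = (1/(1.6·√(2π)))·exp(−(5.6−4.6)²/(2·1.6²)) = 0.249339·exp(-0.19531) = 0.205101
  p_2 = (1/(0.4·√(2π)))·exp(−(5.6−6.0)²/(2·0.4²)) = 0.997356·exp(-0.50000) = 0.604927
  p_3 = (1/(1.4·√(2π)))·exp(−(5.6−6.2)²/(2·1.4²)) = 0.284959·exp(-0.09184) = 0.259955
Multiply by the mixture weights:
  w_1·p_1 = 0.38 × 0.205101 = 0.0779382
  w_2·p_2 = 0.29 × 0.604927 = 0.175429
  w_3·p_3 = 0.33 × 0.259955 = 0.0857851
Denominator: 0.0779382 + 0.175429 + 0.0857851 = 0.339152
P(Component 2 | the observation) = 0.175429 / 0.339152 ≈ 0.517

0.517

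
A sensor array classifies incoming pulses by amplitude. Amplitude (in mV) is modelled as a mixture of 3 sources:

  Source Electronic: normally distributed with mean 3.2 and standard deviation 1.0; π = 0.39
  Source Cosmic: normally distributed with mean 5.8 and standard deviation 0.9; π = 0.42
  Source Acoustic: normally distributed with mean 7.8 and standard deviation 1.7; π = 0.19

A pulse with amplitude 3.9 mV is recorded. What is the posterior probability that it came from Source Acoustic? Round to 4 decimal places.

0.0221

Posterior ∝ prior × likelihood, so P(k | x) ∝ π_k f_k(x); normalise over all components.
Normal densities:
  L_Electronic = 0.312254
  L_Cosmic = 0.0477406
  L_Acoustic = 0.0168896
Prior × likelihood for each component:
  π_Electronic·L_Electronic = 0.39 × 0.312254 = 0.121779
  π_Cosmic·L_Cosmic = 0.42 × 0.0477406 = 0.0200511
  π_Acoustic·L_Acoustic = 0.19 × 0.0168896 = 0.00320903
Denominator: 0.121779 + 0.0200511 + 0.00320903 = 0.145039
P(Source Acoustic | 3.9 mV) = 0.00320903 / 0.145039 ≈ 0.0221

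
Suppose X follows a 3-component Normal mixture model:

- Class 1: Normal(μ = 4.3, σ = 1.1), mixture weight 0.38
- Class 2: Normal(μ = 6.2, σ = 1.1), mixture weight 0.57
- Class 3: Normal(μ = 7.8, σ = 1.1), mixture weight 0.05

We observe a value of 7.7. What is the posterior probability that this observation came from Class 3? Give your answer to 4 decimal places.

By Bayes' theorem, P(k | x) = π_k f_k(x) / Σ_j π_j f_j(x).
Normal densities:
  L_1 = 0.0030546
  L_2 = 0.14313
  L_3 = 0.361179
Unnormalised posteriors:
  π_1·L_1 = 0.38 × 0.0030546 = 0.00116075
  π_2·L_2 = 0.57 × 0.14313 = 0.0815842
  π_3·L_3 = 0.05 × 0.361179 = 0.018059
Marginal: 0.00116075 + 0.0815842 + 0.018059 = 0.100804
Responsibility of Class 3: 0.018059 / 0.100804 ≈ 0.1791

0.1791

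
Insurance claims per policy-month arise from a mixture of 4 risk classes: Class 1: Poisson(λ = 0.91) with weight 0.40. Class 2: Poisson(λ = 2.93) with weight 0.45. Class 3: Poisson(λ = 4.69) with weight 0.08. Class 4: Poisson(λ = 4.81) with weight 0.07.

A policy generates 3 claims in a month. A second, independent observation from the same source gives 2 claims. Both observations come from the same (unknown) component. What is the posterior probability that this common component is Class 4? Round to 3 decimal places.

0.035

By Bayes' theorem, P(k | x) = π_k f_k(x) / Σ_j π_j f_j(x).
Since both observations come from the same component, the likelihood for component k is f_k(x₁)·f_k(x₂).
  f_1 = [e^(−0.91)·0.91^3/3! = 0.0505551] × [0.166665] = 0.00842577
  f_2 = [e^(−2.93)·2.93^3/3! = 0.223856] × [0.229204] = 0.0513087
  f_3 = [e^(−4.69)·4.69^3/3! = 0.157952] × [0.101036] = 0.0159588
  f_4 = [e^(−4.81)·4.81^3/3! = 0.151122] × [0.0942548] = 0.014244
Weight by the priors:
  π_1·f_1 = 0.40 × 0.00842577 = 0.00337031
  π_2·f_2 = 0.45 × 0.0513087 = 0.0230889
  π_3·f_3 = 0.08 × 0.0159588 = 0.00127671
  π_4·f_4 = 0.07 × 0.014244 = 0.000997078
Sum: 0.00337031 + 0.0230889 + 0.00127671 + 0.000997078 = 0.028733
P(Class 4 | data) = 0.000997078 / 0.028733 ≈ 0.035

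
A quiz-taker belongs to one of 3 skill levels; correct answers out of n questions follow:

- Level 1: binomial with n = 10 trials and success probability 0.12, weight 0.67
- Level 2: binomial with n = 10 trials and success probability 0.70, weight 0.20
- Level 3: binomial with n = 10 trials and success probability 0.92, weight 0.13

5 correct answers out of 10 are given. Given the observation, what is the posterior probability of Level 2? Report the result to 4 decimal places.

By Bayes' theorem, P(k | x) = w_k f_k(x) / Σ_j w_j f_j(x).
Component likelihoods at x = 5 correct answers out of 10:
  p_1 = C(10,5)·0.12^5·0.88^5 = 252·2.48832e-05·0.527732 = 0.00330918
  p_2 = C(10,5)·0.70^5·0.30^5 = 252·0.16807·0.00243 = 0.102919
  p_3 = C(10,5)·0.92^5·0.08^5 = 252·0.659082·3.2768e-06 = 0.000544239
Prior × likelihood for each component:
  w_1·p_1 = 0.67 × 0.00330918 = 0.00221715
  w_2·p_2 = 0.20 × 0.102919 = 0.0205839
  w_3·p_3 = 0.13 × 0.000544239 = 7.07511e-05
Marginal: 0.00221715 + 0.0205839 + 7.07511e-05 = 0.0228718
So the posterior for Level 2 is 0.0205839 / 0.0228718 ≈ 0.9000.

0.9000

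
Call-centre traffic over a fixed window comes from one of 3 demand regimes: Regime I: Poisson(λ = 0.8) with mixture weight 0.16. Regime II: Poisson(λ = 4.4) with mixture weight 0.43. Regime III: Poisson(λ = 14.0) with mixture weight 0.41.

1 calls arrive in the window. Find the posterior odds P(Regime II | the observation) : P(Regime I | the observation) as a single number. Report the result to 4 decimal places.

0.4039

Posterior odds = (π_i f_i(x)) / (π_j f_j(x)); the normalising sum cancels.
Evaluate each component's likelihood at the observed value:
  p_I = 0.359463
  p_II = 0.0540203
  p_III = 1.16414e-05
Odds = (0.43/0.16) × (0.0540203/0.359463) = 2.6875 × 0.15028 ≈ 0.4039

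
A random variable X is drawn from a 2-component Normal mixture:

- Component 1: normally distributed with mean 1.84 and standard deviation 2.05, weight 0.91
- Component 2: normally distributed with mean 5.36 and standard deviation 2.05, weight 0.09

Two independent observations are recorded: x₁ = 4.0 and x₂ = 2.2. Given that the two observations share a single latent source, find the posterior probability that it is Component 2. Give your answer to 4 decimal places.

By Bayes' theorem, P(k | x) = w_k f_k(x) / Σ_j w_j f_j(x).
Since both observations come from the same component, the likelihood for component k is f_k(x₁)·f_k(x₂).
  f_1 = [0.111707] × [0.191628] = 0.0214062
  f_2 = [0.156166] × [0.0593186] = 0.00926352
Prior × likelihood for each component:
  w_1·f_1 = 0.91 × 0.0214062 = 0.0194797
  w_2·f_2 = 0.09 × 0.00926352 = 0.000833717
Evidence: 0.0194797 + 0.000833717 = 0.0203134
Responsibility of Component 2: 0.000833717 / 0.0203134 ≈ 0.0410

0.0410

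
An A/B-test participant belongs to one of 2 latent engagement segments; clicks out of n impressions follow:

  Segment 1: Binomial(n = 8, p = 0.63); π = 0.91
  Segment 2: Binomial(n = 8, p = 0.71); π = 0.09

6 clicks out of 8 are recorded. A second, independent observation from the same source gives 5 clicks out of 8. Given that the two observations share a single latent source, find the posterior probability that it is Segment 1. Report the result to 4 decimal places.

0.9017

Posterior ∝ prior × likelihood, so P(k | x) ∝ π_k f_k(x); normalise over all components.
Since both observations come from the same component, the likelihood for component k is f_k(x₁)·f_k(x₂).
  L_1 = [C(8,6)·0.63^6·0.37^2 = 28·0.0625235·0.1369 = 0.239665] × [0.281511] = 0.0674684
  L_2 = [C(8,6)·0.71^6·0.29^2 = 28·0.1281·0.0841 = 0.301651] × [0.246419] = 0.0743324
Unnormalised posteriors:
  π_1·L_1 = 0.91 × 0.0674684 = 0.0613963
  π_2·L_2 = 0.09 × 0.0743324 = 0.00668991
Evidence: 0.0613963 + 0.00668991 = 0.0680862
So the posterior for Segment 1 is 0.0613963 / 0.0680862 ≈ 0.9017.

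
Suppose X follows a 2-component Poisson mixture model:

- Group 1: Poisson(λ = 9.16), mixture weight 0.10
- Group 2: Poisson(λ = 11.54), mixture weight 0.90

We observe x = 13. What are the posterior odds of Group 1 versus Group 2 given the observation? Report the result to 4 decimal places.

Posterior odds = (π_i f_i(x)) / (π_j f_j(x)); the normalising sum cancels.
Component likelihoods at x = 13:
  L_1 = e^(−9.16)·9.16^13/13! = 0.0539788
  L_2 = e^(−11.54)·11.54^13/13! = 0.100609
Odds = (0.10/0.90) × (0.0539788/0.100609) = 0.111111 × 0.536521 ≈ 0.0596

0.0596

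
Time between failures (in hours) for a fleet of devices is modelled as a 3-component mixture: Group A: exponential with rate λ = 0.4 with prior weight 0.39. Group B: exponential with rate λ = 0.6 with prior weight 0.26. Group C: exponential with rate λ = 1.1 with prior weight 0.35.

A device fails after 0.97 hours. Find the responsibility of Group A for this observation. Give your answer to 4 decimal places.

Posterior ∝ prior × likelihood, so P(k | x) ∝ π_k f_k(x); normalise over all components.
Evaluate each component's likelihood at the observed value:
  L_A = 0.271365
  L_B = 0.335268
  L_C = 0.378443
Weight by the priors:
  π_A·L_A = 0.39 × 0.271365 = 0.105832
  π_B·L_B = 0.26 × 0.335268 = 0.0871696
  π_C·L_C = 0.35 × 0.378443 = 0.132455
Evidence: 0.105832 + 0.0871696 + 0.132455 = 0.325457
P(Group A | data) ≈ 0.3252

0.3252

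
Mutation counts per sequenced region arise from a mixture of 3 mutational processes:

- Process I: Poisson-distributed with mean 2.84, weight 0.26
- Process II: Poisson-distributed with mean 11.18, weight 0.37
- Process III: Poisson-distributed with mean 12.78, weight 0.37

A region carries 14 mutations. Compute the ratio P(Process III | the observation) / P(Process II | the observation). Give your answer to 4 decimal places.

The posterior odds equal the prior odds times the likelihood ratio: (π_i/π_j)·(f_i(x)/f_j(x)).
Evaluate each component's likelihood at the observed value:
  L_I = e^(−2.84)·2.84^14/14! = 1.48817e-06
  L_II = e^(−11.18)·11.18^14/14! = 0.0762719
  L_III = e^(−12.78)·12.78^14/14! = 0.100171
0.0370631 / 0.0282206 ≈ 1.3133

1.3133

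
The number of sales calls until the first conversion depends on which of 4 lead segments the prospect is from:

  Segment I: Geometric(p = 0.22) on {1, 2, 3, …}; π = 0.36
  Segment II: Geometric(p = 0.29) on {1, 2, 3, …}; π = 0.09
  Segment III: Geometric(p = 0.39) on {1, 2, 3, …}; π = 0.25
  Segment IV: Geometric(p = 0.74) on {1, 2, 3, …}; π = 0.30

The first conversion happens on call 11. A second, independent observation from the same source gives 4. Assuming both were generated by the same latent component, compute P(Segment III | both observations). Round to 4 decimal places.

0.0734

Posterior ∝ prior × likelihood, so P(k | x) ∝ π_k f_k(x); normalise over all components.
Since both observations come from the same component, the likelihood for component k is f_k(x₁)·f_k(x₂).
  L_I = [0.22·(1−0.22)^10 = 0.22·0.0833578 = 0.0183387] × [0.104401] = 0.00191459
  L_II = [0.29·(1−0.29)^10 = 0.29·0.0325524 = 0.00944021] × [0.103794] = 0.000979839
  L_III = [0.39·(1−0.39)^10 = 0.39·0.00713343 = 0.00278204] × [0.0885226] = 0.000246273
  L_IV = [0.74·(1−0.74)^10 = 0.74·1.41167e-06 = 1.04464e-06] × [0.0130062] = 1.35868e-08
Multiply by the mixture weights:
  π_I·L_I = 0.36 × 0.00191459 = 0.000689251
  π_II·L_II = 0.09 × 0.000979839 = 8.81855e-05
  π_III·L_III = 0.25 × 0.000246273 = 6.15683e-05
  π_IV·L_IV = 0.30 × 1.35868e-08 = 4.07604e-09
Denominator: 0.000689251 + 8.81855e-05 + 6.15683e-05 + 4.07604e-09 = 0.000839009
P(Segment III | data) ≈ 0.0734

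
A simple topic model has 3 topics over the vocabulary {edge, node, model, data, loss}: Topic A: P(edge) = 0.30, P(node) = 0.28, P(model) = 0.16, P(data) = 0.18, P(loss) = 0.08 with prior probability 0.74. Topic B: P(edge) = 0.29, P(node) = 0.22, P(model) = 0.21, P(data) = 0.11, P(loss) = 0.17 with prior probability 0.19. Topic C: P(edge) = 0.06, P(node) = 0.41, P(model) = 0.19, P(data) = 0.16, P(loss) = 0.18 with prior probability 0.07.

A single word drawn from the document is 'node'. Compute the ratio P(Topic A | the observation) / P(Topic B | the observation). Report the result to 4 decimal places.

4.9569

Posterior odds = (π_i f_i(x)) / (π_j f_j(x)); the normalising sum cancels.
Evaluate each component's likelihood at the observed value:
  L_A = 0.28
  L_B = 0.22
  L_C = 0.41
0.2072 / 0.0418 ≈ 4.9569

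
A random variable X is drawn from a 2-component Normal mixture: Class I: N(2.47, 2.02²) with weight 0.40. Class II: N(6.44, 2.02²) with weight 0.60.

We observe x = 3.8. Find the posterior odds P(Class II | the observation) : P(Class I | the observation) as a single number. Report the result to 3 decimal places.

0.793

The posterior odds equal the prior odds times the likelihood ratio: (π_i/π_j)·(f_i(x)/f_j(x)).
Evaluate each component's likelihood at the observed value:
  p_I = (1/(2.02·√(2π)))·exp(−(3.8−2.47)²/(2·2.02²)) = 0.197496·exp(-0.21676) = 0.159009
  p_II = (1/(2.02·√(2π)))·exp(−(3.8−6.44)²/(2·2.02²)) = 0.197496·exp(-0.85403) = 0.084073
Posterior odds = (π_II·p_II) / (π_I·p_I) = (0.60·0.084073) / (0.40·0.159009) = 0.0504438 / 0.0636038 ≈ 0.793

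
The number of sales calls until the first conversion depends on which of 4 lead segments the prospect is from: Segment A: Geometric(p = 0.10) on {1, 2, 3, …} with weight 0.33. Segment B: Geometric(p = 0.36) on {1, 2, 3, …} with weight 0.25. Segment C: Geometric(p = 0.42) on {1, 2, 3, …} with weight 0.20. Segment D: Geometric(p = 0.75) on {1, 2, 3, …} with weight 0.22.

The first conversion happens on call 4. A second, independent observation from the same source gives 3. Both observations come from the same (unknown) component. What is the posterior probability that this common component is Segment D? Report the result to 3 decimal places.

Posterior ∝ prior × likelihood, so P(k | x) ∝ π_k f_k(x); normalise over all components.
Since both observations come from the same component, the likelihood for component k is f_k(x₁)·f_k(x₂).
  L_A = [0.0729] × [0.081] = 0.0059049
  L_B = [0.0943718] × [0.147456] = 0.0139157
  L_C = [0.081947] × [0.141288] = 0.0115781
  L_D = [0.0117188] × [0.046875] = 0.000549316
Prior × likelihood for each component:
  π_A·L_A = 0.33 × 0.0059049 = 0.00194862
  π_B·L_B = 0.25 × 0.0139157 = 0.00347892
  π_C·L_C = 0.20 × 0.0115781 = 0.00231563
  π_D·L_D = 0.22 × 0.000549316 = 0.00012085
Normaliser: 0.00194862 + 0.00347892 + 0.00231563 + 0.00012085 = 0.00786402
P(Segment D | x) = 0.00012085 / 0.00786402 ≈ 0.015

0.015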